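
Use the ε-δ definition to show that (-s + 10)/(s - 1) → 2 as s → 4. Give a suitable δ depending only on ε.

Suppose ε > 0. We want δ > 0 with 0 < |s − 4| < δ ⇒ |(-s + 10)/(s - 1) − 2| < ε.
Combining over a common denominator, (-s + 10)/(s - 1) − 2 = [(-s + 10)·3 − 6·(s - 1)] / [3·(s - 1)] = -9(s − 4) / (3(s - 1)).
So |(-s + 10)/(s - 1) − 2| = 9|s − 4| / (3·|s − 1|).
Restrict δ ≤ 3/2. Then |s − 4| < 3/2 gives |s − 1| = |(s − 4) + 3| ≥ 3 − 3/2 = 3/2.
Hence |(-s + 10)/(s - 1) − 2| < 9|s − 4|/(3·(3/2)) = 2|s − 4|, which is < ε once |s − 4| < (1/2)ε.
Take δ = min(3/2, (1/2)ε). Then 0 < |s − 4| < δ forces both bounds, so |(-s + 10)/(s - 1) − 2| < ε.

δ = min(3/2, (1/2)ε)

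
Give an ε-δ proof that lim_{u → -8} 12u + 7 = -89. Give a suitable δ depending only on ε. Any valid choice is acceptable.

δ = ε/12

Suppose ε > 0. We need δ > 0 so that 0 < |u + 8| < δ implies |(12u + 7) + 89| < ε.
|(12u + 7) + 89| = |12u + 96| = 12|u + 8|.
So 12|u + 8| < ε exactly when |u + 8| < ε/12.
Take δ = ε/12. If 0 < |u + 8| < δ then |(12u + 7) + 89| = 12|u + 8| < 12·(ε/12) = ε.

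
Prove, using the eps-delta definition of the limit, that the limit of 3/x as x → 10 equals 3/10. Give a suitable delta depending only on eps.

delta = min(5, (50/3)eps)

Suppose eps > 0. We seek delta > 0 such that 0 < |x − 10| < delta implies |3/x − (3/10)| < eps.
|3/x − (3/10)| = 3·|10 − x|/(10·|x|) = 3|x − 10|/(10|x|).
Restrict delta ≤ 5. Then |x − 10| < 5 gives |x| > 5, so 10|x| > 50.
Then |3/x − (3/10)| < 3|x − 10|/50, which is < eps when |x − 10| < (50/3)eps.
Take delta = min(5, (50/3)eps). Then 0 < |x − 10| < delta gives both |x − 10| < 5 and |x − 10| < (50/3)eps, so |3/x − (3/10)| < eps.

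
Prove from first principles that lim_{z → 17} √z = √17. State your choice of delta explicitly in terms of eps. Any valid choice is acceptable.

Let eps > 0. We want delta > 0 such that 0 < |z − 17| < delta implies |√z − √17| < eps.
Rationalise: √z − √17 = (z − 17)/(√z + √17), so |√z − √17| = |z − 17|/(√z + √17).
Restrict delta ≤ 17 so that |z − 17| < 17 forces z > 0, and then √z + √17 > √17.
Hence |√z − √17| < |z − 17|/√17, which is < eps once |z − 17| < √17·eps.
Take delta = min(17, √17·eps). If 0 < |z − 17| < delta then z > 0 and |√z − √17| < |z − 17|/√17 < eps.

delta = min(17, √17·eps)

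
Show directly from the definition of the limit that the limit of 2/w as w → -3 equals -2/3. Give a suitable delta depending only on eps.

delta = min(3/2, (9/4)eps)

Suppose eps > 0. We seek delta > 0 such that 0 < |w + 3| < delta implies |2/w + 2/3| < eps.
|2/w + 2/3| = 2·|-3 − w|/(3·|w|) = 2|w + 3|/(3|w|).
Restrict delta ≤ 3/2. Then |w + 3| < 3/2 gives |w| > 3/2, so 3|w| > 9/2.
Then |2/w + 2/3| < 2|w + 3|/(9/2), which is < eps when |w + 3| < (9/4)eps.
Take delta = min(3/2, (9/4)eps). Then 0 < |w + 3| < delta gives both |w + 3| < 3/2 and |w + 3| < (9/4)eps, so |2/w + 2/3| < eps.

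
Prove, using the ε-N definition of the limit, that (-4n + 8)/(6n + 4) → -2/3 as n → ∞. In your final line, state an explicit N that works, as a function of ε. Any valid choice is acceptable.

Let ε > 0 be given. For n ≥ 1, |(-4n + 8)/(6n + 4) + 2/3| = |64|/(6(6n + 4)) = 64/(6(6n + 4)).
Since 6n + 4 ≥ 6n for n ≥ 1, this is ≤ 64/(6·6n) = (16/9)/n.
So |(-4n + 8)/(6n + 4) + 2/3| < ε whenever n > (16/9)/ε.
Take N = (16/9)/ε. If n > N then |(-4n + 8)/(6n + 4) + 2/3| ≤ (16/9)/n < ε.

N = (16/9)/ε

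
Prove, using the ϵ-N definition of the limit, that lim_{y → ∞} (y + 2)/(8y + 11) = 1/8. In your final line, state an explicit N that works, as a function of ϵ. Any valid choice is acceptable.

N = (5/64)/ϵ

Suppose ϵ > 0. We seek N > 0 such that y > N implies |(y + 2)/(8y + 11) − (1/8)| < ϵ.
(y + 2)/(8y + 11) − (1/8) = (8(y + 2) − (8y + 11)) / (8(8y + 11)) = 5/(8(8y + 11)).
For y > 0 we have 8y + 11 > 8y, so |(y + 2)/(8y + 11) − (1/8)| = 5/(8(8y + 11)) < 5/(8·8y) = (5/64)/y.
Thus |(y + 2)/(8y + 11) − (1/8)| < ϵ whenever y > (5/64)/ϵ.
Take N = (5/64)/ϵ. If y > N then |(y + 2)/(8y + 11) − (1/8)| < (5/64)/y < ϵ.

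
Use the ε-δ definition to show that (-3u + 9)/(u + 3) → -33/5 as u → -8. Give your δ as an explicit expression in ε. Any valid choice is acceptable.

Let ε > 0. We want δ > 0 with 0 < |u + 8| < δ ⇒ |(-3u + 9)/(u + 3) + 33/5| < ε.
Combining over a common denominator, (-3u + 9)/(u + 3) + 33/5 = [(-3u + 9)·(-5) − 33·(u + 3)] / [(-5)·(u + 3)] = -18(u + 8) / ((-5)(u + 3)).
So |(-3u + 9)/(u + 3) + 33/5| = 18|u + 8| / (5·|u + 3|).
Restrict δ ≤ 5/2. Then |u + 8| < 5/2 gives |u + 3| = |(u + 8) + (-5)| ≥ 5 − 5/2 = 5/2.
Hence |(-3u + 9)/(u + 3) + 33/5| < 18|u + 8|/(5·(5/2)) = (36/25)|u + 8|, which is < ε once |u + 8| < (25/36)ε.
Take δ = min(5/2, (25/36)ε). Then 0 < |u + 8| < δ forces both bounds, so |(-3u + 9)/(u + 3) + 33/5| < ε.

δ = min(5/2, (25/36)ε)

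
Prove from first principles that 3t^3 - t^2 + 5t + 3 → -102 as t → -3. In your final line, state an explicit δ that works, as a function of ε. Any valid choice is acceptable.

Suppose ε > 0. We want δ > 0 such that 0 < |t + 3| < δ implies |(3t^3 - t^2 + 5t + 3) + 102| < ε.
(3t^3 - t^2 + 5t + 3) + 102 = 3t^3 - t^2 + 5t + 105 = (t + 3)(3t^2 - 10t + 35).
So |(3t^3 - t^2 + 5t + 3) + 102| = |t + 3|·|3t^2 - 10t + 35|.
Require δ ≤ 2. Then |t + 3| < 2 gives |t| < 5, and by the triangle inequality |3t^2 - 10t + 35| ≤ 3·5^2 + 10·5 + 35 = 160.
Hence |(3t^3 - t^2 + 5t + 3) + 102| ≤ 160|t + 3| < ε provided |t + 3| < ε/160.
Choosing δ = min(2, ε/160) ensures both conditions, hence |(3t^3 - t^2 + 5t + 3) + 102| < ε.

δ = min(2, ε/160)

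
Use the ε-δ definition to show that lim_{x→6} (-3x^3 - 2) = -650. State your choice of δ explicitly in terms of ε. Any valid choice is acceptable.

δ = min(1, ε/381)

Suppose ε > 0. We want δ > 0 such that 0 < |x − 6| < δ implies |(-3x^3 - 2) + 650| < ε.
(-3x^3 - 2) + 650 = -3x^3 + 648 = (x − 6)(-3x^2 - 18x - 108).
So |(-3x^3 - 2) + 650| = |x − 6|·|-3x^2 - 18x - 108|.
Assume first that |x − 6| < 1, so |x| < 7. Then |-3x^2 - 18x - 108| ≤ 3·7^2 + 18·7 + 108 = 381.
Hence |(-3x^3 - 2) + 650| ≤ 381|x − 6| < ε provided |x − 6| < ε/381.
Take δ = min(1, ε/381). Then 0 < |x − 6| < δ gives both |x − 6| < 1 and |x − 6| < ε/381, so |(-3x^3 - 2) + 650| < ε.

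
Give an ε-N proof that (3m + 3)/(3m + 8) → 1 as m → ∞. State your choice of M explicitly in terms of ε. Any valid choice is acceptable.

M = (5/3)/ε

Suppose ε > 0. For m ≥ 1, |(3m + 3)/(3m + 8) − 1| = |-15|/(3(3m + 8)) = 15/(3(3m + 8)).
Since 3m + 8 ≥ 3m for m ≥ 1, this is ≤ 15/(3·3m) = (5/3)/m.
So |(3m + 3)/(3m + 8) − 1| < ε whenever m > (5/3)/ε.
Take M = (5/3)/ε. If m > M then |(3m + 3)/(3m + 8) − 1| ≤ (5/3)/m < ε.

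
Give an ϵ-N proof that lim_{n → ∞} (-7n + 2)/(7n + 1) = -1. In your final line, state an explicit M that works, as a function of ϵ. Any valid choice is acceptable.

M = (3/7)/ϵ

Let ϵ > 0. For n ≥ 1, |(-7n + 2)/(7n + 1) + 1| = |21|/(7(7n + 1)) = 21/(7(7n + 1)).
Since 7n + 1 ≥ 7n for n ≥ 1, this is ≤ 21/(7·7n) = (3/7)/n.
So |(-7n + 2)/(7n + 1) + 1| < ϵ whenever n > (3/7)/ϵ.
Take M = (3/7)/ϵ. If n > M then |(-7n + 2)/(7n + 1) + 1| ≤ (3/7)/n < ϵ.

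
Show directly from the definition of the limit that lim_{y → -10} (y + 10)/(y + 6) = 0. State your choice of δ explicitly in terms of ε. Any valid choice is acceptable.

Suppose ε > 0. We want δ > 0 with 0 < |y + 10| < δ ⇒ |(y + 10)/(y + 6) − 0| < ε.
Combining over a common denominator, (y + 10)/(y + 6) − 0 = [(y + 10)·(-4) − 0·(y + 6)] / [(-4)·(y + 6)] = -4(y + 10) / ((-4)(y + 6)).
So |(y + 10)/(y + 6) − 0| = 4|y + 10| / (4·|y + 6|).
Require δ ≤ 2, so |y + 6| ≥ |-4| − |y + 10| > 4 − 2 = 2.
Hence |(y + 10)/(y + 6) − 0| < 4|y + 10|/(4·2) = (1/2)|y + 10|, which is < ε once |y + 10| < 2ε.
Take δ = min(2, 2ε). Then 0 < |y + 10| < δ forces both bounds, so |(y + 10)/(y + 6) − 0| < ε.

δ = min(2, 2ε)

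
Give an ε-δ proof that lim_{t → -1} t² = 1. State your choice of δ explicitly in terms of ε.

Let ε > 0. We seek δ > 0 with 0 < |t + 1| < δ ⇒ |t² − 1| < ε.
Factor: t² − 1 = (t + 1)(t - 1), so |t² − 1| = |t + 1|·|t - 1|.
Impose δ ≤ 2 so that |t| < 3; then |t - 1| ≤ 4.
Hence |t² − 1| ≤ 4|t + 1|, which is < ε once |t + 1| < ε/4.
Take δ = min(2, ε/4). If 0 < |t + 1| < δ then both bounds hold and |t² − 1| ≤ 4|t + 1| < 4·(ε/4) = ε.

δ = min(2, ε/4)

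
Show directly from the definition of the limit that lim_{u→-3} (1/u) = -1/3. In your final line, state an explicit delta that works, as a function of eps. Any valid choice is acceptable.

delta = min(3/2, (9/2)eps)

Fix eps > 0. We seek delta > 0 such that 0 < |u + 3| < delta implies |1/u + 1/3| < eps.
|1/u + 1/3| = |-3 − u|/(3·|u|) = |u + 3|/(3|u|).
Require delta ≤ 3/2 so that |u| > 3 − 3/2 = 3/2, hence 3|u| > 9/2.
Then |1/u + 1/3| < |u + 3|/(9/2), which is < eps when |u + 3| < (9/2)eps.
Take delta = min(3/2, (9/2)eps). Then 0 < |u + 3| < delta gives both |u + 3| < 3/2 and |u + 3| < (9/2)eps, so |1/u + 1/3| < eps.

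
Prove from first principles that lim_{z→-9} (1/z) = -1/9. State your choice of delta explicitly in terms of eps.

delta = min(9/2, (81/2)eps)

Suppose eps > 0. We seek delta > 0 such that 0 < |z + 9| < delta implies |1/z + 1/9| < eps.
|1/z + 1/9| = |-9 − z|/(9·|z|) = |z + 9|/(9|z|).
Restrict delta ≤ 9/2. Then |z + 9| < 9/2 gives |z| > 9/2, so 9|z| > 81/2.
Then |1/z + 1/9| < |z + 9|/(81/2), which is < eps when |z + 9| < (81/2)eps.
Take delta = min(9/2, (81/2)eps). Then 0 < |z + 9| < delta gives both |z + 9| < 9/2 and |z + 9| < (81/2)eps, so |1/z + 1/9| < eps.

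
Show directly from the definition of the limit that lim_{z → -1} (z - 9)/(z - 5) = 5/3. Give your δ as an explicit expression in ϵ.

δ = min(3, (9/2)ϵ)

Fix ϵ > 0. We want δ > 0 with 0 < |z + 1| < δ ⇒ |(z - 9)/(z - 5) − (5/3)| < ϵ.
Combining over a common denominator, (z - 9)/(z - 5) − (5/3) = [(z - 9)·(-6) − (-10)·(z - 5)] / [(-6)·(z - 5)] = 4(z + 1) / ((-6)(z - 5)).
So |(z - 9)/(z - 5) − (5/3)| = 4|z + 1| / (6·|z − 5|).
Restrict δ ≤ 3. Then |z + 1| < 3 gives |z − 5| = |(z + 1) + (-6)| ≥ 6 − 3 = 3.
Hence |(z - 9)/(z - 5) − (5/3)| < 4|z + 1|/(6·3) = (2/9)|z + 1|, which is < ϵ once |z + 1| < (9/2)ϵ.
Take δ = min(3, (9/2)ϵ). Then 0 < |z + 1| < δ forces both bounds, so |(z - 9)/(z - 5) − (5/3)| < ϵ.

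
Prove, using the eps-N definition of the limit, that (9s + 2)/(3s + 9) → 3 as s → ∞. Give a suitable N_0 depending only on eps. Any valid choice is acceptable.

Let eps > 0. We seek N_0 > 0 such that s > N_0 implies |(9s + 2)/(3s + 9) − 3| < eps.
(9s + 2)/(3s + 9) − 3 = (3(9s + 2) − 9(3s + 9)) / (3(3s + 9)) = -75/(3(3s + 9)).
For s > 0 we have 3s + 9 > 3s, so |(9s + 2)/(3s + 9) − 3| = 75/(3(3s + 9)) < 75/(3·3s) = (25/3)/s.
Thus |(9s + 2)/(3s + 9) − 3| < eps whenever s > (25/3)/eps.
Take N_0 = (25/3)/eps. If s > N_0 then |(9s + 2)/(3s + 9) − 3| < (25/3)/s < eps.

N_0 = (25/3)/eps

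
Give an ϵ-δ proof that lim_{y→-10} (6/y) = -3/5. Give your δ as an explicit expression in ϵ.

Suppose ϵ > 0. We seek δ > 0 such that 0 < |y + 10| < δ implies |6/y + 3/5| < ϵ.
|6/y + 3/5| = 6·|-10 − y|/(10·|y|) = 6|y + 10|/(10|y|).
Restrict δ ≤ 5. Then |y + 10| < 5 gives |y| > 5, so 10|y| > 50.
Then |6/y + 3/5| < 6|y + 10|/50, which is < ϵ when |y + 10| < (25/3)ϵ.
Take δ = min(5, (25/3)ϵ). Then 0 < |y + 10| < δ gives both |y + 10| < 5 and |y + 10| < (25/3)ϵ, so |6/y + 3/5| < ϵ.

δ = min(5, (25/3)ϵ)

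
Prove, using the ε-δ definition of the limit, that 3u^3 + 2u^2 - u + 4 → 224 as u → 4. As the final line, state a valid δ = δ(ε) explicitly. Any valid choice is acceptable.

Let ε > 0 be given. We want δ > 0 such that 0 < |u − 4| < δ implies |(3u^3 + 2u^2 - u + 4) − 224| < ε.
(3u^3 + 2u^2 - u + 4) − 224 = 3u^3 + 2u^2 - u - 220 = (u − 4)(3u^2 + 14u + 55).
So |(3u^3 + 2u^2 - u + 4) − 224| = |u − 4|·|3u^2 + 14u + 55|.
Require δ ≤ 2. Then |u − 4| < 2 gives |u| < 6, and by the triangle inequality |3u^2 + 14u + 55| ≤ 3·6^2 + 14·6 + 55 = 247.
Hence |(3u^3 + 2u^2 - u + 4) − 224| ≤ 247|u − 4| < ε provided |u − 4| < ε/247.
Choosing δ = min(2, ε/247) ensures both conditions, hence |(3u^3 + 2u^2 - u + 4) − 224| < ε.

δ = min(2, ε/247)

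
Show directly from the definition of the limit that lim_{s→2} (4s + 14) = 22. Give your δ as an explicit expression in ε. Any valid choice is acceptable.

δ = ε/4

Let ε > 0. We need δ > 0 so that 0 < |s − 2| < δ implies |(4s + 14) − 22| < ε.
|(4s + 14) − 22| = |4s - 8| = 4|s − 2|.
So 4|s − 2| < ε exactly when |s − 2| < ε/4.
Choosing δ = ε/4 gives |(4s + 14) − 22| = 4|s − 2| < ε whenever |s − 2| < δ.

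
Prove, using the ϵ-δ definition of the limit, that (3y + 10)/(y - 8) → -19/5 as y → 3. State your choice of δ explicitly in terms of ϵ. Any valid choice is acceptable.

Let ϵ > 0 be given. We want δ > 0 with 0 < |y − 3| < δ ⇒ |(3y + 10)/(y - 8) + 19/5| < ϵ.
Combining over a common denominator, (3y + 10)/(y - 8) + 19/5 = [(3y + 10)·(-5) − 19·(y - 8)] / [(-5)·(y - 8)] = -34(y − 3) / ((-5)(y - 8)).
So |(3y + 10)/(y - 8) + 19/5| = 34|y − 3| / (5·|y − 8|).
Restrict δ ≤ 5/2. Then |y − 3| < 5/2 gives |y − 8| = |(y − 3) + (-5)| ≥ 5 − 5/2 = 5/2.
Hence |(3y + 10)/(y - 8) + 19/5| < 34|y − 3|/(5·(5/2)) = (68/25)|y − 3|, which is < ϵ once |y − 3| < (25/68)ϵ.
Take δ = min(5/2, (25/68)ϵ). Then 0 < |y − 3| < δ forces both bounds, so |(3y + 10)/(y - 8) + 19/5| < ϵ.

δ = min(5/2, (25/68)ϵ)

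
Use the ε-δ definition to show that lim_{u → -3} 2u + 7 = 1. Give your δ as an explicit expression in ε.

δ = ε/2

Let ε > 0 be given. We need δ > 0 so that 0 < |u + 3| < δ implies |(2u + 7) − 1| < ε.
|(2u + 7) − 1| = |2u + 6| = 2|u + 3|.
So 2|u + 3| < ε exactly when |u + 3| < ε/2.
Take δ = ε/2. If 0 < |u + 3| < δ then |(2u + 7) − 1| = 2|u + 3| < 2·(ε/2) = ε.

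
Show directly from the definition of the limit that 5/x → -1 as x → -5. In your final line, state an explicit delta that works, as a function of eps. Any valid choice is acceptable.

delta = min(5/2, (5/2)eps)

Fix eps > 0. We seek delta > 0 such that 0 < |x + 5| < delta implies |5/x + 1| < eps.
|5/x + 1| = 5·|-5 − x|/(5·|x|) = 5|x + 5|/(5|x|).
Restrict delta ≤ 5/2. Then |x + 5| < 5/2 gives |x| > 5/2, so 5|x| > 25/2.
Then |5/x + 1| < 5|x + 5|/(25/2), which is < eps when |x + 5| < (5/2)eps.
Take delta = min(5/2, (5/2)eps). Then 0 < |x + 5| < delta gives both |x + 5| < 5/2 and |x + 5| < (5/2)eps, so |5/x + 1| < eps.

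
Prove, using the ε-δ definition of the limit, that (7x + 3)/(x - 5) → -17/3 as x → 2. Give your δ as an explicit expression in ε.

δ = min(3/2, (9/76)ε)

Suppose ε > 0. We want δ > 0 with 0 < |x − 2| < δ ⇒ |(7x + 3)/(x - 5) + 17/3| < ε.
Combining over a common denominator, (7x + 3)/(x - 5) + 17/3 = [(7x + 3)·(-3) − 17·(x - 5)] / [(-3)·(x - 5)] = -38(x − 2) / ((-3)(x - 5)).
So |(7x + 3)/(x - 5) + 17/3| = 38|x − 2| / (3·|x − 5|).
Restrict δ ≤ 3/2. Then |x − 2| < 3/2 gives |x − 5| = |(x − 2) + (-3)| ≥ 3 − 3/2 = 3/2.
Hence |(7x + 3)/(x - 5) + 17/3| < 38|x − 2|/(3·(3/2)) = (76/9)|x − 2|, which is < ε once |x − 2| < (9/76)ε.
Take δ = min(3/2, (9/76)ε). Then 0 < |x − 2| < δ forces both bounds, so |(7x + 3)/(x - 5) + 17/3| < ε.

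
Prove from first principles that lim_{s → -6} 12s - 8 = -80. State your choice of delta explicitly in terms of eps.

Fix eps > 0. We need delta > 0 so that 0 < |s + 6| < delta implies |(12s - 8) + 80| < eps.
|(12s - 8) + 80| = |12s + 72| = 12|s + 6|.
Thus it suffices that |s + 6| < eps/12.
Take delta = eps/12. If 0 < |s + 6| < delta then |(12s - 8) + 80| = 12|s + 6| < 12·(eps/12) = eps.

delta = eps/12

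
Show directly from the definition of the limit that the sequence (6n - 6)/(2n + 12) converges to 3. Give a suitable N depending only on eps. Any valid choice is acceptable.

N = 21/eps

Fix eps > 0. For n ≥ 1, |(6n - 6)/(2n + 12) − 3| = |-84|/(2(2n + 12)) = 84/(2(2n + 12)).
Since 2n + 12 ≥ 2n for n ≥ 1, this is ≤ 84/(2·2n) = 21/n.
So |(6n - 6)/(2n + 12) − 3| < eps whenever n > 21/eps.
Take N = 21/eps. If n > N then |(6n - 6)/(2n + 12) − 3| ≤ 21/n < eps.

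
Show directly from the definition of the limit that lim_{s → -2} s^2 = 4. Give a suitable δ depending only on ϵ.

δ = min(1, ϵ/5)

Let ϵ > 0 be given. We seek δ > 0 with 0 < |s + 2| < δ ⇒ |s^2 − 4| < ϵ.
Factor: s^2 − 4 = (s + 2)(s - 2), so |s^2 − 4| = |s + 2|·|s - 2|.
Impose δ ≤ 1 so that |s| < 3; then |s - 2| ≤ 5.
Hence |s^2 − 4| ≤ 5|s + 2|, which is < ϵ once |s + 2| < ϵ/5.
Take δ = min(1, ϵ/5). If 0 < |s + 2| < δ then both bounds hold and |s^2 − 4| ≤ 5|s + 2| < 5·(ϵ/5) = ϵ.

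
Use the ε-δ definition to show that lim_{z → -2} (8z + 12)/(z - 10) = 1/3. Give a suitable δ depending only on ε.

Fix ε > 0. We want δ > 0 with 0 < |z + 2| < δ ⇒ |(8z + 12)/(z - 10) − (1/3)| < ε.
Combining over a common denominator, (8z + 12)/(z - 10) − (1/3) = [(8z + 12)·(-12) − (-4)·(z - 10)] / [(-12)·(z - 10)] = -92(z + 2) / ((-12)(z - 10)).
So |(8z + 12)/(z - 10) − (1/3)| = 92|z + 2| / (12·|z − 10|).
Restrict δ ≤ 6. Then |z + 2| < 6 gives |z − 10| = |(z + 2) + (-12)| ≥ 12 − 6 = 6.
Hence |(8z + 12)/(z - 10) − (1/3)| < 92|z + 2|/(12·6) = (23/18)|z + 2|, which is < ε once |z + 2| < (18/23)ε.
Take δ = min(6, (18/23)ε). Then 0 < |z + 2| < δ forces both bounds, so |(8z + 12)/(z - 10) − (1/3)| < ε.

δ = min(6, (18/23)ε)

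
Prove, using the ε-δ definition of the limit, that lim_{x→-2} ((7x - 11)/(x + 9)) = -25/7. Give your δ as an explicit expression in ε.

δ = min(7/2, (49/148)ε)

Suppose ε > 0. We want δ > 0 with 0 < |x + 2| < δ ⇒ |(7x - 11)/(x + 9) + 25/7| < ε.
Combining over a common denominator, (7x - 11)/(x + 9) + 25/7 = [(7x - 11)·7 − (-25)·(x + 9)] / [7·(x + 9)] = 74(x + 2) / (7(x + 9)).
So |(7x - 11)/(x + 9) + 25/7| = 74|x + 2| / (7·|x + 9|).
Restrict δ ≤ 7/2. Then |x + 2| < 7/2 gives |x + 9| = |(x + 2) + 7| ≥ 7 − 7/2 = 7/2.
Hence |(7x - 11)/(x + 9) + 25/7| < 74|x + 2|/(7·(7/2)) = (148/49)|x + 2|, which is < ε once |x + 2| < (49/148)ε.
Take δ = min(7/2, (49/148)ε). Then 0 < |x + 2| < δ forces both bounds, so |(7x - 11)/(x + 9) + 25/7| < ε.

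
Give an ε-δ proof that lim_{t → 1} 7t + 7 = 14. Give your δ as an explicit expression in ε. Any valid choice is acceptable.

Suppose ε > 0. We need δ > 0 so that 0 < |t − 1| < δ implies |(7t + 7) − 14| < ε.
|(7t + 7) − 14| = |7t - 7| = 7|t − 1|.
So 7|t − 1| < ε exactly when |t − 1| < ε/7.
Choosing δ = ε/7 gives |(7t + 7) − 14| = 7|t − 1| < ε whenever |t − 1| < δ.

δ = ε/7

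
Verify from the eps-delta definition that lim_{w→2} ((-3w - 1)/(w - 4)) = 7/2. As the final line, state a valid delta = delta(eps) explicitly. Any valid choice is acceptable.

delta = min(1, (2/13)eps)

Fix eps > 0. We want delta > 0 with 0 < |w − 2| < delta ⇒ |(-3w - 1)/(w - 4) − (7/2)| < eps.
Combining over a common denominator, (-3w - 1)/(w - 4) − (7/2) = [(-3w - 1)·(-2) − (-7)·(w - 4)] / [(-2)·(w - 4)] = 13(w − 2) / ((-2)(w - 4)).
So |(-3w - 1)/(w - 4) − (7/2)| = 13|w − 2| / (2·|w − 4|).
Restrict delta ≤ 1. Then |w − 2| < 1 gives |w − 4| = |(w − 2) + (-2)| ≥ 2 − 1 = 1.
Hence |(-3w - 1)/(w - 4) − (7/2)| < 13|w − 2|/(2·1) = (13/2)|w − 2|, which is < eps once |w − 2| < (2/13)eps.
Take delta = min(1, (2/13)eps). Then 0 < |w − 2| < delta forces both bounds, so |(-3w - 1)/(w - 4) − (7/2)| < eps.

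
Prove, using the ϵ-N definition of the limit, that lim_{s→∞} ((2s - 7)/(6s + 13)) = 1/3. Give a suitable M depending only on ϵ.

Let ϵ > 0 be given. We seek M > 0 such that s > M implies |(2s - 7)/(6s + 13) − (1/3)| < ϵ.
(2s - 7)/(6s + 13) − (1/3) = (6(2s - 7) − 2(6s + 13)) / (6(6s + 13)) = -68/(6(6s + 13)).
For s > 0 we have 6s + 13 > 6s, so |(2s - 7)/(6s + 13) − (1/3)| = 68/(6(6s + 13)) < 68/(6·6s) = (17/9)/s.
Thus |(2s - 7)/(6s + 13) − (1/3)| < ϵ whenever s > (17/9)/ϵ.
Take M = (17/9)/ϵ. If s > M then |(2s - 7)/(6s + 13) − (1/3)| < (17/9)/s < ϵ.

M = (17/9)/ϵ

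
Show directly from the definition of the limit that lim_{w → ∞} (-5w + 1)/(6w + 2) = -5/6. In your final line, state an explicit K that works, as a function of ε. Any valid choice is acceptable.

Fix ε > 0. We seek K > 0 such that w > K implies |(-5w + 1)/(6w + 2) + 5/6| < ε.
(-5w + 1)/(6w + 2) + 5/6 = (6(-5w + 1) − (-5)(6w + 2)) / (6(6w + 2)) = 16/(6(6w + 2)).
For w > 0 we have 6w + 2 > 6w, so |(-5w + 1)/(6w + 2) + 5/6| = 16/(6(6w + 2)) < 16/(6·6w) = (4/9)/w.
Thus |(-5w + 1)/(6w + 2) + 5/6| < ε whenever w > (4/9)/ε.
Take K = (4/9)/ε. If w > K then |(-5w + 1)/(6w + 2) + 5/6| < (4/9)/w < ε.

K = (4/9)/ε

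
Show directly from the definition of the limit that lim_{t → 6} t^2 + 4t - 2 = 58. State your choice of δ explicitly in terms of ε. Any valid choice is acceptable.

δ = min(1, ε/17)

Fix ε > 0. We want δ > 0 such that 0 < |t − 6| < δ implies |(t^2 + 4t - 2) − 58| < ε.
(t^2 + 4t - 2) − 58 = t^2 + 4t - 60 = (t − 6)(t + 10).
So |(t^2 + 4t - 2) − 58| = |t − 6|·|t + 10|.
Assume first that |t − 6| < 1, so |t| < 7. Then |t + 10| ≤ 7 + 10 = 17.
Hence |(t^2 + 4t - 2) − 58| ≤ 17|t − 6| < ε provided |t − 6| < ε/17.
Choosing δ = min(1, ε/17) ensures both conditions, hence |(t^2 + 4t - 2) − 58| < ε.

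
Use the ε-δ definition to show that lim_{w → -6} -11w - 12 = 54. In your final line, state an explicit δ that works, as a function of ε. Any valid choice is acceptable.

Let ε > 0 be given. We need δ > 0 so that 0 < |w + 6| < δ implies |(-11w - 12) − 54| < ε.
|(-11w - 12) − 54| = |-11w - 66| = 11|w + 6|.
Thus it suffices that |w + 6| < ε/11.
Take δ = ε/11. If 0 < |w + 6| < δ then |(-11w - 12) − 54| = 11|w + 6| < 11·(ε/11) = ε.

δ = ε/11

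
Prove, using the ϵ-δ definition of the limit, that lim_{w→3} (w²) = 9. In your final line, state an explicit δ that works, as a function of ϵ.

δ = min(1, ϵ/7)

Fix ϵ > 0. We seek δ > 0 with 0 < |w − 3| < δ ⇒ |w² − 9| < ϵ.
Factor: w² − 9 = (w − 3)(w + 3), so |w² − 9| = |w − 3|·|w + 3|.
Impose δ ≤ 1 so that |w| < 4; then |w + 3| ≤ 7.
Hence |w² − 9| ≤ 7|w − 3|, which is < ϵ once |w − 3| < ϵ/7.
Take δ = min(1, ϵ/7). If 0 < |w − 3| < δ then both bounds hold and |w² − 9| ≤ 7|w − 3| < 7·(ϵ/7) = ϵ.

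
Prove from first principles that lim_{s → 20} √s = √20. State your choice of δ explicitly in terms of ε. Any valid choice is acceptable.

δ = min(20, √20·ε)

Let ε > 0 be given. We want δ > 0 such that 0 < |s − 20| < δ implies |√s − √20| < ε.
Multiplying by the conjugate, |√s − √20| = |s − 20|/(√s + √20).
Restrict δ ≤ 20 so that |s − 20| < 20 forces s > 0, and then √s + √20 > √20.
Hence |√s − √20| < |s − 20|/√20, which is < ε once |s − 20| < √20·ε.
Take δ = min(20, √20·ε). If 0 < |s − 20| < δ then s > 0 and |√s − √20| < |s − 20|/√20 < ε.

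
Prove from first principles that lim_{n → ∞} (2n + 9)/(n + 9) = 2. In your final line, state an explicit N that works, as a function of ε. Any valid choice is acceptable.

Let ε > 0 be given. For n ≥ 1, |(2n + 9)/(n + 9) − 2| = |-9|/((n + 9)) = 9/((n + 9)).
Since n + 9 ≥ n for n ≥ 1, this is ≤ 9/(n) = 9/n.
So |(2n + 9)/(n + 9) − 2| < ε whenever n > 9/ε.
Take N = 9/ε. If n > N then |(2n + 9)/(n + 9) − 2| ≤ 9/n < ε.

N = 9/ε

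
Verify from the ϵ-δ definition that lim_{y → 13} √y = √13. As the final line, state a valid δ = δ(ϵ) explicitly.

Fix ϵ > 0. We want δ > 0 such that 0 < |y − 13| < δ implies |√y − √13| < ϵ.
Multiplying by the conjugate, |√y − √13| = |y − 13|/(√y + √13).
Restrict δ ≤ 13 so that |y − 13| < 13 forces y > 0, and then √y + √13 > √13.
Hence |√y − √13| < |y − 13|/√13, which is < ϵ once |y − 13| < √13·ϵ.
Take δ = min(13, √13·ϵ). If 0 < |y − 13| < δ then y > 0 and |√y − √13| < |y − 13|/√13 < ϵ.

δ = min(13, √13·ϵ)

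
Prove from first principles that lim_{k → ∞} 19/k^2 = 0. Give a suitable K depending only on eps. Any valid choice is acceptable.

Let eps > 0. For k ≥ 1, |19/k^2 − 0| = 19/k^2.
19/k^2 < eps ⇔ k^2 > 19/eps ⇔ k > (19/eps)^{1/2}.
Take K = (19/eps)^{1/2}. Then k > K implies 19/k^2 < eps.

K = (19/eps)^{1/2}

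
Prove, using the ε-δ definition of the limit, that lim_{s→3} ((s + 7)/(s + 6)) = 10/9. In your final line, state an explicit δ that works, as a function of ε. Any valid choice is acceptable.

δ = min(9/2, (81/2)ε)

Let ε > 0 be given. We want δ > 0 with 0 < |s − 3| < δ ⇒ |(s + 7)/(s + 6) − (10/9)| < ε.
Combining over a common denominator, (s + 7)/(s + 6) − (10/9) = [(s + 7)·9 − 10·(s + 6)] / [9·(s + 6)] = -1(s − 3) / (9(s + 6)).
So |(s + 7)/(s + 6) − (10/9)| = |s − 3| / (9·|s + 6|).
Restrict δ ≤ 9/2. Then |s − 3| < 9/2 gives |s + 6| = |(s − 3) + 9| ≥ 9 − 9/2 = 9/2.
Hence |(s + 7)/(s + 6) − (10/9)| < |s − 3|/(9·(9/2)) = (2/81)|s − 3|, which is < ε once |s − 3| < (81/2)ε.
Take δ = min(9/2, (81/2)ε). Then 0 < |s − 3| < δ forces both bounds, so |(s + 7)/(s + 6) − (10/9)| < ε.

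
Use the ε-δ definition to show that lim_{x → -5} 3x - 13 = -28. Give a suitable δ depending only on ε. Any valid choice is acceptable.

Fix ε > 0. We need δ > 0 so that 0 < |x + 5| < δ implies |(3x - 13) + 28| < ε.
|(3x - 13) + 28| = |3x + 15| = 3|x + 5|.
Thus it suffices that |x + 5| < ε/3.
Take δ = ε/3. If 0 < |x + 5| < δ then |(3x - 13) + 28| = 3|x + 5| < 3·(ε/3) = ε.

δ = ε/3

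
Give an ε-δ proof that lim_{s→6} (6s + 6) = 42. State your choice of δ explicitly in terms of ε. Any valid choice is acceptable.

δ = ε/6

Suppose ε > 0. We need δ > 0 so that 0 < |s − 6| < δ implies |(6s + 6) − 42| < ε.
Since (6s + 6) − 42 = 6(s − 6), we have |(6s + 6) − 42| = 6|s − 6|.
So 6|s − 6| < ε exactly when |s − 6| < ε/6.
Take δ = ε/6. If 0 < |s − 6| < δ then |(6s + 6) − 42| = 6|s − 6| < 6·(ε/6) = ε.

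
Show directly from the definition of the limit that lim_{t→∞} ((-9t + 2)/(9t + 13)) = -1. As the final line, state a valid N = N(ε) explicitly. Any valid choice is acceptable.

Let ε > 0. We seek N > 0 such that t > N implies |(-9t + 2)/(9t + 13) + 1| < ε.
(-9t + 2)/(9t + 13) + 1 = (9(-9t + 2) − (-9)(9t + 13)) / (9(9t + 13)) = 135/(9(9t + 13)).
For t > 0 we have 9t + 13 > 9t, so |(-9t + 2)/(9t + 13) + 1| = 135/(9(9t + 13)) < 135/(9·9t) = (5/3)/t.
Thus |(-9t + 2)/(9t + 13) + 1| < ε whenever t > (5/3)/ε.
Take N = (5/3)/ε. If t > N then |(-9t + 2)/(9t + 13) + 1| < (5/3)/t < ε.

N = (5/3)/ε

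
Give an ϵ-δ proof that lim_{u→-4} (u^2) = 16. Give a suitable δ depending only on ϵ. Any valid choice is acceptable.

δ = min(1, ϵ/9)

Suppose ϵ > 0. We seek δ > 0 with 0 < |u + 4| < δ ⇒ |u^2 − 16| < ϵ.
Factor: u^2 − 16 = (u + 4)(u - 4), so |u^2 − 16| = |u + 4|·|u - 4|.
Impose δ ≤ 1 so that |u| < 5; then |u - 4| ≤ 9.
Hence |u^2 − 16| ≤ 9|u + 4|, which is < ϵ once |u + 4| < ϵ/9.
Take δ = min(1, ϵ/9). If 0 < |u + 4| < δ then both bounds hold and |u^2 − 16| ≤ 9|u + 4| < 9·(ϵ/9) = ϵ.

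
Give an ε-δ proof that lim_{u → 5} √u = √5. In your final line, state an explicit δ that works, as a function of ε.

δ = min(5, √5·ε)

Fix ε > 0. We want δ > 0 such that 0 < |u − 5| < δ implies |√u − √5| < ε.
Multiplying by the conjugate, |√u − √5| = |u − 5|/(√u + √5).
Restrict δ ≤ 5 so that |u − 5| < 5 forces u > 0, and then √u + √5 > √5.
Hence |√u − √5| < |u − 5|/√5, which is < ε once |u − 5| < √5·ε.
Take δ = min(5, √5·ε). If 0 < |u − 5| < δ then u > 0 and |√u − √5| < |u − 5|/√5 < ε.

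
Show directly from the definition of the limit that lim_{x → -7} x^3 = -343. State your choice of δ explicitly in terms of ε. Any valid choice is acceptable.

Let ε > 0 be given. We seek δ > 0 with 0 < |x + 7| < δ ⇒ |x^3 + 343| < ε.
Factor: x^3 + 343 = (x + 7)(x^2 - 7x + 49), so |x^3 + 343| = |x + 7|·|x^2 - 7x + 49|.
Impose δ ≤ 2 so that |x| < 9; then |x^2 - 7x + 49| ≤ 193.
Hence |x^3 + 343| ≤ 193|x + 7|, which is < ε once |x + 7| < ε/193.
Take δ = min(2, ε/193). If 0 < |x + 7| < δ then both bounds hold and |x^3 + 343| ≤ 193|x + 7| < 193·(ε/193) = ε.

δ = min(2, ε/193)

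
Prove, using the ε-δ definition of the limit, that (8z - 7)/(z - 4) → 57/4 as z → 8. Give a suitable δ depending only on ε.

δ = min(2, (8/25)ε)

Let ε > 0. We want δ > 0 with 0 < |z − 8| < δ ⇒ |(8z - 7)/(z - 4) − (57/4)| < ε.
Combining over a common denominator, (8z - 7)/(z - 4) − (57/4) = [(8z - 7)·4 − 57·(z - 4)] / [4·(z - 4)] = -25(z − 8) / (4(z - 4)).
So |(8z - 7)/(z - 4) − (57/4)| = 25|z − 8| / (4·|z − 4|).
Restrict δ ≤ 2. Then |z − 8| < 2 gives |z − 4| = |(z − 8) + 4| ≥ 4 − 2 = 2.
Hence |(8z - 7)/(z - 4) − (57/4)| < 25|z − 8|/(4·2) = (25/8)|z − 8|, which is < ε once |z − 8| < (8/25)ε.
Take δ = min(2, (8/25)ε). Then 0 < |z − 8| < δ forces both bounds, so |(8z - 7)/(z - 4) − (57/4)| < ε.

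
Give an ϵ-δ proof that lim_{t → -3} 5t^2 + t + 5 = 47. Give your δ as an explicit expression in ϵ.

δ = min(2, ϵ/39)

Suppose ϵ > 0. We want δ > 0 such that 0 < |t + 3| < δ implies |(5t^2 + t + 5) − 47| < ϵ.
(5t^2 + t + 5) − 47 = 5t^2 + t - 42 = (t + 3)(5t - 14).
So |(5t^2 + t + 5) − 47| = |t + 3|·|5t - 14|.
Require δ ≤ 2. Then |t + 3| < 2 gives |t| < 5, and by the triangle inequality |5t - 14| ≤ 5·5 + 14 = 39.
Hence |(5t^2 + t + 5) − 47| ≤ 39|t + 3| < ϵ provided |t + 3| < ϵ/39.
Take δ = min(2, ϵ/39). Then 0 < |t + 3| < δ gives both |t + 3| < 2 and |t + 3| < ϵ/39, so |(5t^2 + t + 5) − 47| < ϵ.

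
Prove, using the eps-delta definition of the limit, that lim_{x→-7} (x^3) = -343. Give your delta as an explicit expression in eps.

Let eps > 0. We seek delta > 0 with 0 < |x + 7| < delta ⇒ |x^3 + 343| < eps.
Factor: x^3 + 343 = (x + 7)(x^2 - 7x + 49), so |x^3 + 343| = |x + 7|·|x^2 - 7x + 49|.
Impose delta ≤ 1 so that |x| < 8; then |x^2 - 7x + 49| ≤ 169.
Hence |x^3 + 343| ≤ 169|x + 7|, which is < eps once |x + 7| < eps/169.
Take delta = min(1, eps/169). If 0 < |x + 7| < delta then both bounds hold and |x^3 + 343| ≤ 169|x + 7| < 169·(eps/169) = eps.

delta = min(1, eps/169)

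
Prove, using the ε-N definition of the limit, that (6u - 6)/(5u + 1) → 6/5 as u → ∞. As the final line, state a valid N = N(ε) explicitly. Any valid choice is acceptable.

Suppose ε > 0. We seek N > 0 such that u > N implies |(6u - 6)/(5u + 1) − (6/5)| < ε.
(6u - 6)/(5u + 1) − (6/5) = (5(6u - 6) − 6(5u + 1)) / (5(5u + 1)) = -36/(5(5u + 1)).
For u > 0 we have 5u + 1 > 5u, so |(6u - 6)/(5u + 1) − (6/5)| = 36/(5(5u + 1)) < 36/(5·5u) = (36/25)/u.
Thus |(6u - 6)/(5u + 1) − (6/5)| < ε whenever u > (36/25)/ε.
Take N = (36/25)/ε. If u > N then |(6u - 6)/(5u + 1) − (6/5)| < (36/25)/u < ε.

N = (36/25)/ε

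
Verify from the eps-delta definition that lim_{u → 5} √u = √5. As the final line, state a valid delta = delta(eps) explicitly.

Fix eps > 0. We want delta > 0 such that 0 < |u − 5| < delta implies |√u − √5| < eps.
Multiplying by the conjugate, |√u − √5| = |u − 5|/(√u + √5).
Restrict delta ≤ 5 so that |u − 5| < 5 forces u > 0, and then √u + √5 > √5.
Hence |√u − √5| < |u − 5|/√5, which is < eps once |u − 5| < √5·eps.
Take delta = min(5, √5·eps). If 0 < |u − 5| < delta then u > 0 and |√u − √5| < |u − 5|/√5 < eps.

delta = min(5, √5·eps)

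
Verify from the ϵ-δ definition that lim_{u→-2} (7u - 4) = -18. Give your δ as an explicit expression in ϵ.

Fix ϵ > 0. We need δ > 0 so that 0 < |u + 2| < δ implies |(7u - 4) + 18| < ϵ.
Since (7u - 4) + 18 = 7(u + 2), we have |(7u - 4) + 18| = 7|u + 2|.
Thus it suffices that |u + 2| < ϵ/7.
Choosing δ = ϵ/7 gives |(7u - 4) + 18| = 7|u + 2| < ϵ whenever |u + 2| < δ.

δ = ϵ/7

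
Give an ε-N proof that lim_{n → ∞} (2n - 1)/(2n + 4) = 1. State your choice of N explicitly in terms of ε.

N = (5/2)/ε

Fix ε > 0. For n ≥ 1, |(2n - 1)/(2n + 4) − 1| = |-10|/(2(2n + 4)) = 10/(2(2n + 4)).
Since 2n + 4 ≥ 2n for n ≥ 1, this is ≤ 10/(2·2n) = (5/2)/n.
So |(2n - 1)/(2n + 4) − 1| < ε whenever n > (5/2)/ε.
Take N = (5/2)/ε. If n > N then |(2n - 1)/(2n + 4) − 1| ≤ (5/2)/n < ε.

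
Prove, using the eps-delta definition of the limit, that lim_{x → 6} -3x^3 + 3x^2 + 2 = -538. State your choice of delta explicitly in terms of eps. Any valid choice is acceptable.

delta = min(1, eps/342)

Suppose eps > 0. We want delta > 0 such that 0 < |x − 6| < delta implies |(-3x^3 + 3x^2 + 2) + 538| < eps.
(-3x^3 + 3x^2 + 2) + 538 = -3x^3 + 3x^2 + 540 = (x − 6)(-3x^2 - 15x - 90).
So |(-3x^3 + 3x^2 + 2) + 538| = |x − 6|·|-3x^2 - 15x - 90|.
Require delta ≤ 1. Then |x − 6| < 1 gives |x| < 7, and by the triangle inequality |-3x^2 - 15x - 90| ≤ 3·7^2 + 15·7 + 90 = 342.
Hence |(-3x^3 + 3x^2 + 2) + 538| ≤ 342|x − 6| < eps provided |x − 6| < eps/342.
Take delta = min(1, eps/342). Then 0 < |x − 6| < delta gives both |x − 6| < 1 and |x − 6| < eps/342, so |(-3x^3 + 3x^2 + 2) + 538| < eps.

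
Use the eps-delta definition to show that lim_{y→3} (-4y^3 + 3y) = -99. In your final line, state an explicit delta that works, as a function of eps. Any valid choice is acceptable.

delta = min(2, eps/193)

Suppose eps > 0. We want delta > 0 such that 0 < |y − 3| < delta implies |(-4y^3 + 3y) + 99| < eps.
(-4y^3 + 3y) + 99 = -4y^3 + 3y + 99 = (y − 3)(-4y^2 - 12y - 33).
So |(-4y^3 + 3y) + 99| = |y − 3|·|-4y^2 - 12y - 33|.
Require delta ≤ 2. Then |y − 3| < 2 gives |y| < 5, and by the triangle inequality |-4y^2 - 12y - 33| ≤ 4·5^2 + 12·5 + 33 = 193.
Hence |(-4y^3 + 3y) + 99| ≤ 193|y − 3| < eps provided |y − 3| < eps/193.
Choosing delta = min(2, eps/193) ensures both conditions, hence |(-4y^3 + 3y) + 99| < eps.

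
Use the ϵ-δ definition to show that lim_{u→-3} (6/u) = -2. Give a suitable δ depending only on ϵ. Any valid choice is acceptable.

δ = min(3/2, (3/4)ϵ)

Let ϵ > 0. We seek δ > 0 such that 0 < |u + 3| < δ implies |6/u + 2| < ϵ.
|6/u + 2| = 6·|-3 − u|/(3·|u|) = 6|u + 3|/(3|u|).
Restrict δ ≤ 3/2. Then |u + 3| < 3/2 gives |u| > 3/2, so 3|u| > 9/2.
Then |6/u + 2| < 6|u + 3|/(9/2), which is < ϵ when |u + 3| < (3/4)ϵ.
Take δ = min(3/2, (3/4)ϵ). Then 0 < |u + 3| < δ gives both |u + 3| < 3/2 and |u + 3| < (3/4)ϵ, so |6/u + 2| < ϵ.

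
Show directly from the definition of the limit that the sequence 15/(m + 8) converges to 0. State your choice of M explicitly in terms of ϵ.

M = 15/ϵ

Let ϵ > 0 be given. For m ≥ 1, |15/(m + 8) − 0| = 15/(m + 8) ≤ 15/m.
We need 15/m < ϵ, i.e. m > 15/ϵ.
Take M = 15/ϵ. If m > M then |15/(m + 8)| ≤ 15/m < ϵ.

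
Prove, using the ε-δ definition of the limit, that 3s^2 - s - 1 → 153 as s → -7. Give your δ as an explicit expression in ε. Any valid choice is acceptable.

δ = min(2, ε/49)

Suppose ε > 0. We want δ > 0 such that 0 < |s + 7| < δ implies |(3s^2 - s - 1) − 153| < ε.
(3s^2 - s - 1) − 153 = 3s^2 - s - 154 = (s + 7)(3s - 22).
So |(3s^2 - s - 1) − 153| = |s + 7|·|3s - 22|.
Assume first that |s + 7| < 2, so |s| < 9. Then |3s - 22| ≤ 3·9 + 22 = 49.
Hence |(3s^2 - s - 1) − 153| ≤ 49|s + 7| < ε provided |s + 7| < ε/49.
Choosing δ = min(2, ε/49) ensures both conditions, hence |(3s^2 - s - 1) − 153| < ε.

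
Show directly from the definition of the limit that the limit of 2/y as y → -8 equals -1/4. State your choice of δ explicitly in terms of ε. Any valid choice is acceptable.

δ = min(4, 16ε)

Let ε > 0 be given. We seek δ > 0 such that 0 < |y + 8| < δ implies |2/y + 1/4| < ε.
|2/y + 1/4| = 2·|-8 − y|/(8·|y|) = 2|y + 8|/(8|y|).
Require δ ≤ 4 so that |y| > 8 − 4 = 4, hence 8|y| > 32.
Then |2/y + 1/4| < 2|y + 8|/32, which is < ε when |y + 8| < 16ε.
Take δ = min(4, 16ε). Then 0 < |y + 8| < δ gives both |y + 8| < 4 and |y + 8| < 16ε, so |2/y + 1/4| < ε.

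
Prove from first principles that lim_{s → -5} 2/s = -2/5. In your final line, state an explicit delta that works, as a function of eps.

Let eps > 0. We seek delta > 0 such that 0 < |s + 5| < delta implies |2/s + 2/5| < eps.
|2/s + 2/5| = 2·|-5 − s|/(5·|s|) = 2|s + 5|/(5|s|).
Restrict delta ≤ 5/2. Then |s + 5| < 5/2 gives |s| > 5/2, so 5|s| > 25/2.
Then |2/s + 2/5| < 2|s + 5|/(25/2), which is < eps when |s + 5| < (25/4)eps.
Take delta = min(5/2, (25/4)eps). Then 0 < |s + 5| < delta gives both |s + 5| < 5/2 and |s + 5| < (25/4)eps, so |2/s + 2/5| < eps.

delta = min(5/2, (25/4)eps)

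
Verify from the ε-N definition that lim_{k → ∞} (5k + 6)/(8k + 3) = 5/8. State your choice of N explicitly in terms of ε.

Let ε > 0. For k ≥ 1, |(5k + 6)/(8k + 3) − (5/8)| = |33|/(8(8k + 3)) = 33/(8(8k + 3)).
Since 8k + 3 ≥ 8k for k ≥ 1, this is ≤ 33/(8·8k) = (33/64)/k.
So |(5k + 6)/(8k + 3) − (5/8)| < ε whenever k > (33/64)/ε.
Take N = (33/64)/ε. If k > N then |(5k + 6)/(8k + 3) − (5/8)| ≤ (33/64)/k < ε.

N = (33/64)/ε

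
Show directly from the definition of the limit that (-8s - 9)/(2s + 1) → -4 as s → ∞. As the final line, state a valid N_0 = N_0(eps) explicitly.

N_0 = (5/2)/eps

Let eps > 0. We seek N_0 > 0 such that s > N_0 implies |(-8s - 9)/(2s + 1) + 4| < eps.
(-8s - 9)/(2s + 1) + 4 = (2(-8s - 9) − (-8)(2s + 1)) / (2(2s + 1)) = -10/(2(2s + 1)).
For s > 0 we have 2s + 1 > 2s, so |(-8s - 9)/(2s + 1) + 4| = 10/(2(2s + 1)) < 10/(2·2s) = (5/2)/s.
Thus |(-8s - 9)/(2s + 1) + 4| < eps whenever s > (5/2)/eps.
Take N_0 = (5/2)/eps. If s > N_0 then |(-8s - 9)/(2s + 1) + 4| < (5/2)/s < eps.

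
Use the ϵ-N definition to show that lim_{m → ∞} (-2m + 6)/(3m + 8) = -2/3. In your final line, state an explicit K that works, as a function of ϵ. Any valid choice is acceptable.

Fix ϵ > 0. For m ≥ 1, |(-2m + 6)/(3m + 8) + 2/3| = |34|/(3(3m + 8)) = 34/(3(3m + 8)).
Since 3m + 8 ≥ 3m for m ≥ 1, this is ≤ 34/(3·3m) = (34/9)/m.
So |(-2m + 6)/(3m + 8) + 2/3| < ϵ whenever m > (34/9)/ϵ.
Take K = (34/9)/ϵ. If m > K then |(-2m + 6)/(3m + 8) + 2/3| ≤ (34/9)/m < ϵ.

K = (34/9)/ϵ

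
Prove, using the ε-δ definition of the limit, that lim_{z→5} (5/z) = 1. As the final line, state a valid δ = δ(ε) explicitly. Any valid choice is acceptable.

δ = min(5/2, (5/2)ε)

Suppose ε > 0. We seek δ > 0 such that 0 < |z − 5| < δ implies |5/z − 1| < ε.
|5/z − 1| = 5·|5 − z|/(5·|z|) = 5|z − 5|/(5|z|).
Require δ ≤ 5/2 so that |z| > 5 − 5/2 = 5/2, hence 5|z| > 25/2.
Then |5/z − 1| < 5|z − 5|/(25/2), which is < ε when |z − 5| < (5/2)ε.
Take δ = min(5/2, (5/2)ε). Then 0 < |z − 5| < δ gives both |z − 5| < 5/2 and |z − 5| < (5/2)ε, so |5/z − 1| < ε.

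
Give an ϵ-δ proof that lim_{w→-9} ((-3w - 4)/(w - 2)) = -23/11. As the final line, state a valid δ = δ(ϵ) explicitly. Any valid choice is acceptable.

Let ϵ > 0. We want δ > 0 with 0 < |w + 9| < δ ⇒ |(-3w - 4)/(w - 2) + 23/11| < ϵ.
Combining over a common denominator, (-3w - 4)/(w - 2) + 23/11 = [(-3w - 4)·(-11) − 23·(w - 2)] / [(-11)·(w - 2)] = 10(w + 9) / ((-11)(w - 2)).
So |(-3w - 4)/(w - 2) + 23/11| = 10|w + 9| / (11·|w − 2|).
Require δ ≤ 11/2, so |w − 2| ≥ |-11| − |w + 9| > 11 − 11/2 = 11/2.
Hence |(-3w - 4)/(w - 2) + 23/11| < 10|w + 9|/(11·(11/2)) = (20/121)|w + 9|, which is < ϵ once |w + 9| < (121/20)ϵ.
Take δ = min(11/2, (121/20)ϵ). Then 0 < |w + 9| < δ forces both bounds, so |(-3w - 4)/(w - 2) + 23/11| < ϵ.

δ = min(11/2, (121/20)ϵ)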